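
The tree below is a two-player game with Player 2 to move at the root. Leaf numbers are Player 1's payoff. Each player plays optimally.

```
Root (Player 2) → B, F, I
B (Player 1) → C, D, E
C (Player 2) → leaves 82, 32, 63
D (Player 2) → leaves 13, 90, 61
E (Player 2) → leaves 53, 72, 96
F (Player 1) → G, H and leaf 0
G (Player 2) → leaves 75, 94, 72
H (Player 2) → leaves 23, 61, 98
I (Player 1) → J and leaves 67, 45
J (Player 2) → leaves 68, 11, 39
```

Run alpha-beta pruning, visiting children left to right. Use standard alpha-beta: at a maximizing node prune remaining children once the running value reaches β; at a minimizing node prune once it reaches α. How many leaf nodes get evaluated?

14

C [α=-∞,β=+∞]: v=32
D [α=32,β=+∞]: v=13 after child 1 ≤ α → α-cutoff, skip 2
E [α=32,β=+∞]: v=53
B [α=-∞,β=+∞]: v=53
G [α=-∞,β=53]: v=72
F [α=-∞,β=53]: v=72 after child 1 ≥ β → β-cutoff, skip 2
J [α=-∞,β=53]: v=11
I [α=-∞,β=53]: v=67 after child 2 ≥ β → β-cutoff, skip 1
Root [α=-∞,β=+∞]: v=53
Leaves evaluated: 14 of 21.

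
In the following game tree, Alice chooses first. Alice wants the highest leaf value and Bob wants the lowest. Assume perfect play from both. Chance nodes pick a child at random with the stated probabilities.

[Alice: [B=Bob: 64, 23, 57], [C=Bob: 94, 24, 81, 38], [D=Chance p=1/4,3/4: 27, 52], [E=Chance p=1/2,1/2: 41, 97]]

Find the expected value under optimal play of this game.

69

B (Bob): min(64, 23, 57) = 23
C (Bob): min(94, 24, 81, 38) = 24
D (Chance): 1/4·27 + 3/4·52 = 45.75
E (Chance): 1/2·41 + 1/2·97 = 69
Root (Alice): max(23, 24, 45.75, 69) = 69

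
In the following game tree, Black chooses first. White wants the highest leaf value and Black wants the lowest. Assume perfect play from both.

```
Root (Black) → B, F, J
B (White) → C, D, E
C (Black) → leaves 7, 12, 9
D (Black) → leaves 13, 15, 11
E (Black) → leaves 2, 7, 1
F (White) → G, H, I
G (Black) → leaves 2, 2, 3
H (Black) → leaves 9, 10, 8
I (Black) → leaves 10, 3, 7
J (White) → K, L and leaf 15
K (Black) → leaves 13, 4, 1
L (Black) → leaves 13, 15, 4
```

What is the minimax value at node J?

15

K: min(13, 4, 1) = 1
L: min(13, 15, 4) = 4
J: max(1, 4, 15) = 15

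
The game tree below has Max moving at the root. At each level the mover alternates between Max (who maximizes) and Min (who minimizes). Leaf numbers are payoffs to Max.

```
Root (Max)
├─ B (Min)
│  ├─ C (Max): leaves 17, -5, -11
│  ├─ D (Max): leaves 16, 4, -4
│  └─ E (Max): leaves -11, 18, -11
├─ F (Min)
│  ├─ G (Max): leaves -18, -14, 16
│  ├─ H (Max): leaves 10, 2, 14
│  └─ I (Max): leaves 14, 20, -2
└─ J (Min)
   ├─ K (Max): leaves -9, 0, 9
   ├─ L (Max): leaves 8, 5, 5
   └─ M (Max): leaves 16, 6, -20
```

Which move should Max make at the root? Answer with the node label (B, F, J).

B

C (Max): max(17, -5, -11) = 17
D (Max): max(16, 4, -4) = 16
E (Max): max(-11, 18, -11) = 18
B (Min): min(17, 16, 18) = 16
G (Max): max(-18, -14, 16) = 16
H (Max): max(10, 2, 14) = 14
I (Max): max(14, 20, -2) = 20
F (Min): min(16, 14, 20) = 14
K (Max): max(-9, 0, 9) = 9
L (Max): max(8, 5, 5) = 8
M (Max): max(16, 6, -20) = 16
J (Min): min(9, 8, 16) = 8
Root (Max): max(16, 14, 8) = 16
Max picks the child with the highest value: B (value 16).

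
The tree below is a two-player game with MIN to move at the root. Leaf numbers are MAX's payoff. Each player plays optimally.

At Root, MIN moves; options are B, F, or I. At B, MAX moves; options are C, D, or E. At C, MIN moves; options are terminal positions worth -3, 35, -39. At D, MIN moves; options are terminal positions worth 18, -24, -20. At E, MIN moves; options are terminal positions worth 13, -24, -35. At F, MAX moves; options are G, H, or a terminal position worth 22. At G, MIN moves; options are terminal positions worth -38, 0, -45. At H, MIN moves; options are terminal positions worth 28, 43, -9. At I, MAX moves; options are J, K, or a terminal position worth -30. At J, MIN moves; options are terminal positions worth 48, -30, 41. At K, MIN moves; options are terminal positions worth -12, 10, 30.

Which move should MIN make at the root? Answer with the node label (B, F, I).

B

C (MIN): min(-3, 35, -39) = -39
D (MIN): min(18, -24, -20) = -24
E (MIN): min(13, -24, -35) = -35
B (MAX): max(-39, -24, -35) = -24
G (MIN): min(-38, 0, -45) = -45
H (MIN): min(28, 43, -9) = -9
F (MAX): max(-45, -9, 22) = 22
J (MIN): min(48, -30, 41) = -30
K (MIN): min(-12, 10, 30) = -12
I (MAX): max(-30, -12, -30) = -12
Root (MIN): min(-24, 22, -12) = -24
MIN picks the child with the lowest value: B (value -24).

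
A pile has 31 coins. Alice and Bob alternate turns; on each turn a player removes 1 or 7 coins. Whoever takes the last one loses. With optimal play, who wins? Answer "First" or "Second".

Compute winning (W) and losing (L) positions by backward induction:
i:   0  1  2  3  4  5  6  7  8  9 10 11 12 13 14 15 16 17 18 19 20 21 22 23 24 25 26 27 28 29 30 31
     W  L  W  L  W  L  W  L  W  L  W  L  W  L  W  L  W  L  W  L  W  L  W  L  W  L  W  L  W  L  W  L
Position 31 is L, so the second player wins.

Second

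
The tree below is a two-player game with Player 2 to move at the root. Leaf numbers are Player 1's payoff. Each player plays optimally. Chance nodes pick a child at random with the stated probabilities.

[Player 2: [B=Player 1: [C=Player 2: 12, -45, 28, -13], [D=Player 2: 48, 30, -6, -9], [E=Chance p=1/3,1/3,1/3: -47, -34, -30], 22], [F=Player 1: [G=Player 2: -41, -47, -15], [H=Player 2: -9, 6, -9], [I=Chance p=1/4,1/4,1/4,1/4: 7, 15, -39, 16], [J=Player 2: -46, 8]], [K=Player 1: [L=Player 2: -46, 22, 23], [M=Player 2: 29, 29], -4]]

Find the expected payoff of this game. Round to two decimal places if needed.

C (Player 2): min(12, -45, 28, -13) = -45
D (Player 2): min(48, 30, -6, -9) = -9
E (Chance): 1/3·-47 + 1/3·-34 + 1/3·-30 = -37
B (Player 1): max(-45, -9, -37, 22) = 22
G (Player 2): min(-41, -47, -15) = -47
H (Player 2): min(-9, 6, -9) = -9
I (Chance): 1/4·7 + 1/4·15 + 1/4·-39 + 1/4·16 = -0.25
J (Player 2): min(-46, 8) = -46
F (Player 1): max(-47, -9, -0.25, -46) = -0.25
L (Player 2): min(-46, 22, 23) = -46
M (Player 2): min(29, 29) = 29
K (Player 1): max(-46, 29, -4) = 29
Root (Player 2): min(22, -0.25, 29) = -0.25

-0.25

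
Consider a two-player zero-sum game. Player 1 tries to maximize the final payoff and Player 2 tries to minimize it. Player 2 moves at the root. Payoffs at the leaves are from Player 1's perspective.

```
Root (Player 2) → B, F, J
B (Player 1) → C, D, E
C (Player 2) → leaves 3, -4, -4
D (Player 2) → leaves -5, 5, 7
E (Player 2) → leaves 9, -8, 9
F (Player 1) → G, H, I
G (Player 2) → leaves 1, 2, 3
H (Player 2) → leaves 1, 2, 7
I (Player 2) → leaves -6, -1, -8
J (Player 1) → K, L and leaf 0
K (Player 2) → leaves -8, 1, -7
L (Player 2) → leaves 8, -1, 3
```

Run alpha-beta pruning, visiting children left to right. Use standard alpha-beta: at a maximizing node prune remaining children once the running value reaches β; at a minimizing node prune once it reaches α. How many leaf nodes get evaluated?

15

C [α=-∞,β=+∞]: v=-4
D [α=-4,β=+∞]: v=-5 after child 1 ≤ α → α-cutoff, skip 2
E [α=-4,β=+∞]: v=-8 after child 2 ≤ α → α-cutoff, skip 1
B [α=-∞,β=+∞]: v=-4
G [α=-∞,β=-4]: v=1
F [α=-∞,β=-4]: v=1 after child 1 ≥ β → β-cutoff, skip 2
K [α=-∞,β=-4]: v=-8
L [α=-8,β=-4]: v=-1
J [α=-∞,β=-4]: v=-1 after child 2 ≥ β → β-cutoff, skip 1
Root [α=-∞,β=+∞]: v=-4
Leaves evaluated: 15 of 25.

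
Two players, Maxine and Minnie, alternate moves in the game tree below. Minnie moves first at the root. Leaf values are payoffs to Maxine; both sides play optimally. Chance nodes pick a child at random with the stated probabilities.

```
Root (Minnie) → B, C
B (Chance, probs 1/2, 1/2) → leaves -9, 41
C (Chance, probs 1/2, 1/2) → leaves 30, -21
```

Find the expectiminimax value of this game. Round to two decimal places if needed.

4.5

B (Chance): 1/2·-9 + 1/2·41 = 16
C (Chance): 1/2·30 + 1/2·-21 = 4.5
Root (Minnie): min(16, 4.5) = 4.5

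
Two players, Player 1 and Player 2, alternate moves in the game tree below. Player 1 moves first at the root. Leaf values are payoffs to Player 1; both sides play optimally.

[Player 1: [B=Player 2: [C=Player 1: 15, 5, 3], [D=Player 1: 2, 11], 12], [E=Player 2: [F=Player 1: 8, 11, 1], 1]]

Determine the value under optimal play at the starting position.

11

C (Player 1): max(15, 5, 3) = 15
D (Player 1): max(2, 11) = 11
B (Player 2): min(15, 11, 12) = 11
F (Player 1): max(8, 11, 1) = 11
E (Player 2): min(11, 1) = 1
Root (Player 1): max(11, 1) = 11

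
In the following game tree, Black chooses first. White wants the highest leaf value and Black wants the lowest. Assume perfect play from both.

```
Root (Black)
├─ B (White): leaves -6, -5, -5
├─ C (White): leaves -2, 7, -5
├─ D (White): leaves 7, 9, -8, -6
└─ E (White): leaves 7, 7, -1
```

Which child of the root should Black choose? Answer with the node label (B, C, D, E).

B (White): max(-6, -5, -5) = -5
C (White): max(-2, 7, -5) = 7
D (White): max(7, 9, -8, -6) = 9
E (White): max(7, 7, -1) = 7
Root (Black): min(-5, 7, 9, 7) = -5
Black picks the child with the lowest value: B (value -5).

B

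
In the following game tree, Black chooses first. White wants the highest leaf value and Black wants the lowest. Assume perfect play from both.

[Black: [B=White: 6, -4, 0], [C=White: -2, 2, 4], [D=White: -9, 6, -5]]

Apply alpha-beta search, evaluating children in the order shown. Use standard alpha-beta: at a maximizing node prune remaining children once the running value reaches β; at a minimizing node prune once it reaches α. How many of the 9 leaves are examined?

8

B [α=-∞,β=+∞]: v=6
C [α=-∞,β=6]: v=4
D [α=-∞,β=4]: v=6 after child 2 ≥ β → β-cutoff, skip 1
Root [α=-∞,β=+∞]: v=4
Leaves evaluated: 8 of 9.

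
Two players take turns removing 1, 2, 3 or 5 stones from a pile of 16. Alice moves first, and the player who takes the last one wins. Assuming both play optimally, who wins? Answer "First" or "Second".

i:   0  1  2  3  4  5  6  7  8  9 10 11 12 13 14 15 16
     L  W  W  W  L  W  W  W  L  W  W  W  L  W  W  W  L
Position 16 is L, so the second player wins.

Second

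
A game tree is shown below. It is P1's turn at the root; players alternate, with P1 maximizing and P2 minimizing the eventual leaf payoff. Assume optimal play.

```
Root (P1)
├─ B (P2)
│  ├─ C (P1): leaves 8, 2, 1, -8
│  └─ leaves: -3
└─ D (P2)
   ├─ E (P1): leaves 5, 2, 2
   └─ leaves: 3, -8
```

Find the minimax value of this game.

-3

C (P1): max(8, 2, 1, -8) = 8
B (P2): min(8, -3) = -3
E (P1): max(5, 2, 2) = 5
D (P2): min(5, 3, -8) = -8
Root (P1): max(-3, -8) = -3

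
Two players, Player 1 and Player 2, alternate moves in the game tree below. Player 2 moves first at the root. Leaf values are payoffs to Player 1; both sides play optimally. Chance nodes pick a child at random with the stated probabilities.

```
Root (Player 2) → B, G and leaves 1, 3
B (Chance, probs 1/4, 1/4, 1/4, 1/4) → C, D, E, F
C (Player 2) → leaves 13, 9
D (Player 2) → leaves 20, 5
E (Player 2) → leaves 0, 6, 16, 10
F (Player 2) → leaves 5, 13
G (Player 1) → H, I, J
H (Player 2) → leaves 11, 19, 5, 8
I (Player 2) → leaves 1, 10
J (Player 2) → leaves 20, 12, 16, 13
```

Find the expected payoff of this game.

1

C (Player 2): min(13, 9) = 9
D (Player 2): min(20, 5) = 5
E (Player 2): min(0, 6, 16, 10) = 0
F (Player 2): min(5, 13) = 5
B (Chance): 1/4·9 + 1/4·5 + 1/4·0 + 1/4·5 = 4.75
H (Player 2): min(11, 19, 5, 8) = 5
I (Player 2): min(1, 10) = 1
J (Player 2): min(20, 12, 16, 13) = 12
G (Player 1): max(5, 1, 12) = 12
Root (Player 2): min(4.75, 12, 1, 3) = 1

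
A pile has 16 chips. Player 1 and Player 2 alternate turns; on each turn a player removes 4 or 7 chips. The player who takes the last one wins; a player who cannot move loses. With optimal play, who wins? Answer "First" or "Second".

Compute winning (W) and losing (L) positions by backward induction:
i:   0  1  2  3  4  5  6  7  8  9 10 11 12 13 14 15 16
     L  L  L  L  W  W  W  W  W  W  W  L  L  L  L  W  W
Position 16 is W, so the first player wins.

First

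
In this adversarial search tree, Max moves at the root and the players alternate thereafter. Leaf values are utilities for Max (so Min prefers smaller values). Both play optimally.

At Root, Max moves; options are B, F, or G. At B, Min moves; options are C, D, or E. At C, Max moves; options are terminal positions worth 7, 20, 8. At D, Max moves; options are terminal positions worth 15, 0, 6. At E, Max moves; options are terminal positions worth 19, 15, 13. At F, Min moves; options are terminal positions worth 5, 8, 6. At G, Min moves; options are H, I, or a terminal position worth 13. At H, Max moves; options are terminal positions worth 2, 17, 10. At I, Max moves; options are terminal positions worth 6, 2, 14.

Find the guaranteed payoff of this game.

15

C (Max): max(7, 20, 8) = 20
D (Max): max(15, 0, 6) = 15
E (Max): max(19, 15, 13) = 19
B (Min): min(20, 15, 19) = 15
F (Min): min(5, 8, 6) = 5
H (Max): max(2, 17, 10) = 17
I (Max): max(6, 2, 14) = 14
G (Min): min(17, 14, 13) = 13
Root (Max): max(15, 5, 13) = 15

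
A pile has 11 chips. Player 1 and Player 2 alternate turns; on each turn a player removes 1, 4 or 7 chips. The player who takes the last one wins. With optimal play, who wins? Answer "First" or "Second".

Compute winning (W) and losing (L) positions by backward induction:
i:   0  1  2  3  4  5  6  7  8  9 10 11
     L  W  L  W  W  L  W  W  L  W  L  W
Position 11 is W, so the first player wins.

First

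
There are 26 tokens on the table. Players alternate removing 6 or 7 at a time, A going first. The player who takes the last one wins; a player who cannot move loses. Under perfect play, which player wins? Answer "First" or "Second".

Second

W/L table (W = player to move can force a win):
i:   0  1  2  3  4  5  6  7  8  9 10 11 12 13 14 15 16 17 18 19 20 21 22 23 24 25 26
     L  L  L  L  L  L  W  W  W  W  W  W  W  L  L  L  L  L  L  W  W  W  W  W  W  W  L
Position 26 is L, so the second player wins.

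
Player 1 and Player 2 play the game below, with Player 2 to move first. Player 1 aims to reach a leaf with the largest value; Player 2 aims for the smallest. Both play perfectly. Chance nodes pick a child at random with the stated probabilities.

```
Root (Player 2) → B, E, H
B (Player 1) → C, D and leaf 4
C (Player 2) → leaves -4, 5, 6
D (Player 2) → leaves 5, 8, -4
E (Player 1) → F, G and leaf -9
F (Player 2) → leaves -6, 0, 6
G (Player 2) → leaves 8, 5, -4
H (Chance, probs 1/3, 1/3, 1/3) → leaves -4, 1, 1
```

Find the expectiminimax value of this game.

-4

C (Player 2): min(-4, 5, 6) = -4
D (Player 2): min(5, 8, -4) = -4
B (Player 1): max(-4, -4, 4) = 4
F (Player 2): min(-6, 0, 6) = -6
G (Player 2): min(8, 5, -4) = -4
E (Player 1): max(-6, -4, -9) = -4
H (Chance): 1/3·-4 + 1/3·1 + 1/3·1 = -0.67
Root (Player 2): min(4, -4, -0.67) = -4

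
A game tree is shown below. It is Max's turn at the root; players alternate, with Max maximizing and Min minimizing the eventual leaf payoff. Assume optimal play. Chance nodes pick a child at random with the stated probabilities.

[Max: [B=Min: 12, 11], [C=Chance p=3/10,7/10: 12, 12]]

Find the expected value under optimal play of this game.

12

B (Min): min(12, 11) = 11
C (Chance): 3/10·12 + 7/10·12 = 12
Root (Max): max(11, 12) = 12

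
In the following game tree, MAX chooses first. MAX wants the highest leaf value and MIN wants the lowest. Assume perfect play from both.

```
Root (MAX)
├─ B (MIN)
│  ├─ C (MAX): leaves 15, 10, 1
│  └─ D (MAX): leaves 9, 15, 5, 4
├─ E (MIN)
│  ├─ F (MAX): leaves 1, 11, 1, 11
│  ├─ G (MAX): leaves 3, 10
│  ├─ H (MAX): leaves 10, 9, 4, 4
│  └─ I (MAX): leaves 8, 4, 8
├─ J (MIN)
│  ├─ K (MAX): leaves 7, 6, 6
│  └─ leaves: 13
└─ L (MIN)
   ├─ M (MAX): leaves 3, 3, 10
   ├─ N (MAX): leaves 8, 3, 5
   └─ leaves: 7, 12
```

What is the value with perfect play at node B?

15

C: max(15, 10, 1) = 15
D: max(9, 15, 5, 4) = 15
B: min(15, 15) = 15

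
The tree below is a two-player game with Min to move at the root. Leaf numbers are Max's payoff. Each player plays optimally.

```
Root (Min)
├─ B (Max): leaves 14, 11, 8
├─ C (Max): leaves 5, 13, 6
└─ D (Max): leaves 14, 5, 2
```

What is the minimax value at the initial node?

13

B (Max): max(14, 11, 8) = 14
C (Max): max(5, 13, 6) = 13
D (Max): max(14, 5, 2) = 14
Root (Min): min(14, 13, 14) = 13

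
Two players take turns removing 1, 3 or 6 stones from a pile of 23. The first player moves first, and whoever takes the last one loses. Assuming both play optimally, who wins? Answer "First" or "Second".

Mark each pile size as W (mover wins) or L (mover loses):
i:   0  1  2  3  4  5  6  7  8  9 10 11 12 13 14 15 16 17 18 19 20 21 22 23
     W  L  W  L  W  L  W  W  W  W  L  W  L  W  L  W  W  W  W  L  W  L  W  L
Position 23 is L, so the second player wins.

Second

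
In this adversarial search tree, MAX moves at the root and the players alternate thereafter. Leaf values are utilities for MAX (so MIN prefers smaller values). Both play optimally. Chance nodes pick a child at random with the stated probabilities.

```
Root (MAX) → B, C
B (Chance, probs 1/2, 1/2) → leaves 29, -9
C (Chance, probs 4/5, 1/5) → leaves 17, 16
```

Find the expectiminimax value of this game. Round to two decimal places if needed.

16.8

B (Chance): 1/2·29 + 1/2·-9 = 10
C (Chance): 4/5·17 + 1/5·16 = 16.8
Root (MAX): max(10, 16.8) = 16.8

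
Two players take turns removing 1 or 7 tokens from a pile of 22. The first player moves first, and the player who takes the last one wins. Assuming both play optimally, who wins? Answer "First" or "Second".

Second

i:   0  1  2  3  4  5  6  7  8  9 10 11 12 13 14 15 16 17 18 19 20 21 22
     L  W  L  W  L  W  L  W  L  W  L  W  L  W  L  W  L  W  L  W  L  W  L
Position 22 is L, so the second player wins.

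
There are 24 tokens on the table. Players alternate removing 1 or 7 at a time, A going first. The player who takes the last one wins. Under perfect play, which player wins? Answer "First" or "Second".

Second

i:   0  1  2  3  4  5  6  7  8  9 10 11 12 13 14 15 16 17 18 19 20 21 22 23 24
     L  W  L  W  L  W  L  W  L  W  L  W  L  W  L  W  L  W  L  W  L  W  L  W  L
Position 24 is L, so the second player wins.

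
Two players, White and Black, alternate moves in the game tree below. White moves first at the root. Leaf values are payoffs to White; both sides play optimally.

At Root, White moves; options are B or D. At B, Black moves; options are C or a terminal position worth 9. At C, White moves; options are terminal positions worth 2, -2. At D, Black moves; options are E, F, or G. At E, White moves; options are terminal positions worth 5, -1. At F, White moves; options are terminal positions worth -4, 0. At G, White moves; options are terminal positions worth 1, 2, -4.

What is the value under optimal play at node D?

E: max(5, -1) = 5
F: max(-4, 0) = 0
G: max(1, 2, -4) = 2
D: min(5, 0, 2) = 0

0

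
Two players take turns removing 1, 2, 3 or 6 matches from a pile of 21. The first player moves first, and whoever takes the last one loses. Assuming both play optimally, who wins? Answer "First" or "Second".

Second

i:   0  1  2  3  4  5  6  7  8  9 10 11 12 13 14 15 16 17 18 19 20 21
     W  L  W  W  W  L  W  W  W  L  W  W  W  L  W  W  W  L  W  W  W  L
Position 21 is L, so the second player wins.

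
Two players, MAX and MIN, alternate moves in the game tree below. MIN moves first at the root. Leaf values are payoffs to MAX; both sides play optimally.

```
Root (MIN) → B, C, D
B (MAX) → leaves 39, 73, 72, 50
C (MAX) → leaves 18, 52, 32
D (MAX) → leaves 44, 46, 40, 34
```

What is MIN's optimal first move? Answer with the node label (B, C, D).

D

B (MAX): max(39, 73, 72, 50) = 73
C (MAX): max(18, 52, 32) = 52
D (MAX): max(44, 46, 40, 34) = 46
Root (MIN): min(73, 52, 46) = 46
MIN picks the child with the lowest value: D (value 46).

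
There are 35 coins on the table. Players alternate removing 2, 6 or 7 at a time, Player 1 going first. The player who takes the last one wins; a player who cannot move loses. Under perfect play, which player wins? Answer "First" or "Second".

Second

Compute winning (W) and losing (L) positions by backward induction:
i:   0  1  2  3  4  5  6  7  8  9 10 11 12 13 14 15 16 17 18 19 20 21 22 23 24 25 26 27 28 29 30 31 32 33 34 35
     L  L  W  W  L  L  W  W  W  L  W  W  W  L  L  W  W  L  L  W  W  W  L  W  W  W  L  L  W  W  L  L  W  W  W  L
Position 35 is L, so the second player wins.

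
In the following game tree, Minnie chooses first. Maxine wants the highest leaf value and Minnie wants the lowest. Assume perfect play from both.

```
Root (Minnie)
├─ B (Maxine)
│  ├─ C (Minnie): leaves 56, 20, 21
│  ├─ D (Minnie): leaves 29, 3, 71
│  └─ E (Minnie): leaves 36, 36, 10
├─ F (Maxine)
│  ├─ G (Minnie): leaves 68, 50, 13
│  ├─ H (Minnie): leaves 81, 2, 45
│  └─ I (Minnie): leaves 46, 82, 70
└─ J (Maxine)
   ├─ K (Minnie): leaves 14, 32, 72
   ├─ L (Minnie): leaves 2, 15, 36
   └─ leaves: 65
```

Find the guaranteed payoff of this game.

C (Minnie): min(56, 20, 21) = 20
D (Minnie): min(29, 3, 71) = 3
E (Minnie): min(36, 36, 10) = 10
B (Maxine): max(20, 3, 10) = 20
G (Minnie): min(68, 50, 13) = 13
H (Minnie): min(81, 2, 45) = 2
I (Minnie): min(46, 82, 70) = 46
F (Maxine): max(13, 2, 46) = 46
K (Minnie): min(14, 32, 72) = 14
L (Minnie): min(2, 15, 36) = 2
J (Maxine): max(14, 2, 65) = 65
Root (Minnie): min(20, 46, 65) = 20

20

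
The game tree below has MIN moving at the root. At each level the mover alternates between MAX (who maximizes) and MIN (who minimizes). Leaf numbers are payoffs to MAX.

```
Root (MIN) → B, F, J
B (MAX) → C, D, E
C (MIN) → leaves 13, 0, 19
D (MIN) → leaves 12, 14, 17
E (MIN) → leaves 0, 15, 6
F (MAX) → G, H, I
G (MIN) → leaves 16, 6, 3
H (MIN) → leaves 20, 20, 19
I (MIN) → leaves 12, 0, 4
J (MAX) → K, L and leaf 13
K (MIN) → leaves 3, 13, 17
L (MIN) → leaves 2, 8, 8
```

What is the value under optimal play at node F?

19

G: min(16, 6, 3) = 3
H: min(20, 20, 19) = 19
I: min(12, 0, 4) = 0
F: max(3, 19, 0) = 19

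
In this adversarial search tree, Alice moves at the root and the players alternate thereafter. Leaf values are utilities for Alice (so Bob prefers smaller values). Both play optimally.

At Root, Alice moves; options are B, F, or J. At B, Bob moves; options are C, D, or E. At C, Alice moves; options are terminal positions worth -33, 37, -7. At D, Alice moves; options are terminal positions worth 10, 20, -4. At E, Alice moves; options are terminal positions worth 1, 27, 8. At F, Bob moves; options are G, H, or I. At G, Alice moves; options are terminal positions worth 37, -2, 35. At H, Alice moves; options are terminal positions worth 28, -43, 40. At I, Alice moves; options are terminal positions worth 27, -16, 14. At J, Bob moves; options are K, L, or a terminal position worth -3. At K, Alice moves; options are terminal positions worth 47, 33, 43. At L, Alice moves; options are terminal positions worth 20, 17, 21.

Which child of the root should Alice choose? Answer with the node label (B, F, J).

F

C (Alice): max(-33, 37, -7) = 37
D (Alice): max(10, 20, -4) = 20
E (Alice): max(1, 27, 8) = 27
B (Bob): min(37, 20, 27) = 20
G (Alice): max(37, -2, 35) = 37
H (Alice): max(28, -43, 40) = 40
I (Alice): max(27, -16, 14) = 27
F (Bob): min(37, 40, 27) = 27
K (Alice): max(47, 33, 43) = 47
L (Alice): max(20, 17, 21) = 21
J (Bob): min(47, 21, -3) = -3
Root (Alice): max(20, 27, -3) = 27
Alice picks the child with the highest value: F (value 27).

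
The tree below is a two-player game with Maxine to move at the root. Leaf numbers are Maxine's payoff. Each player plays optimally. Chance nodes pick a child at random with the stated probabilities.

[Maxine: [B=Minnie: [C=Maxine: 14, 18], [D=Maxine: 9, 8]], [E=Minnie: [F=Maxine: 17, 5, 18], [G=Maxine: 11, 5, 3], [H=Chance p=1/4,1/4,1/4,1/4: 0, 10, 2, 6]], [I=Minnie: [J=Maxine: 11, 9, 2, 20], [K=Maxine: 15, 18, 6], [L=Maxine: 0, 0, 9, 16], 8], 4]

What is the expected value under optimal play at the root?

9

C (Maxine): max(14, 18) = 18
D (Maxine): max(9, 8) = 9
B (Minnie): min(18, 9) = 9
F (Maxine): max(17, 5, 18) = 18
G (Maxine): max(11, 5, 3) = 11
H (Chance): 1/4·0 + 1/4·10 + 1/4·2 + 1/4·6 = 4.5
E (Minnie): min(18, 11, 4.5) = 4.5
J (Maxine): max(11, 9, 2, 20) = 20
K (Maxine): max(15, 18, 6) = 18
L (Maxine): max(0, 0, 9, 16) = 16
I (Minnie): min(20, 18, 16, 8) = 8
Root (Maxine): max(9, 4.5, 8, 4) = 9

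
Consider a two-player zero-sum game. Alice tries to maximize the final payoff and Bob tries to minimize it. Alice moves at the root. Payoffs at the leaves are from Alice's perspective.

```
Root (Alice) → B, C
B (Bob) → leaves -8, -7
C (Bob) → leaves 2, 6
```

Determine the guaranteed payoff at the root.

B (Bob): min(-8, -7) = -8
C (Bob): min(2, 6) = 2
Root (Alice): max(-8, 2) = 2

2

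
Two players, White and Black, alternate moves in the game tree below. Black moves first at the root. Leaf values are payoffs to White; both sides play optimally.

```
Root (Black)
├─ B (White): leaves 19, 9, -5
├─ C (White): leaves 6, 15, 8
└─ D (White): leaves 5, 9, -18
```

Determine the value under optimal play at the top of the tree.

B (White): max(19, 9, -5) = 19
C (White): max(6, 15, 8) = 15
D (White): max(5, 9, -18) = 9
Root (Black): min(19, 15, 9) = 9

9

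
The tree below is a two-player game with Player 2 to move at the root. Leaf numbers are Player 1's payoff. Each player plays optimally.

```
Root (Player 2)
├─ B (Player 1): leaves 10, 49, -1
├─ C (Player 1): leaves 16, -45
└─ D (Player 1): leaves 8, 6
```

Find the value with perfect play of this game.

B (Player 1): max(10, 49, -1) = 49
C (Player 1): max(16, -45) = 16
D (Player 1): max(8, 6) = 8
Root (Player 2): min(49, 16, 8) = 8

8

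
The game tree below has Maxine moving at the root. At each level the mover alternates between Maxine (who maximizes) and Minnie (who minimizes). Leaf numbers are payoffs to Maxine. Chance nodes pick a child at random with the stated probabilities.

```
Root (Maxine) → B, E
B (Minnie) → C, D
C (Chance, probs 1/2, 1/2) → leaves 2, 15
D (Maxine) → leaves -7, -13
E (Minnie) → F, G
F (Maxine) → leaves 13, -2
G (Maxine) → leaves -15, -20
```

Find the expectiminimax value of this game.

-7

C (Chance): 1/2·2 + 1/2·15 = 8.5
D (Maxine): max(-7, -13) = -7
B (Minnie): min(8.5, -7) = -7
F (Maxine): max(13, -2) = 13
G (Maxine): max(-15, -20) = -15
E (Minnie): min(13, -15) = -15
Root (Maxine): max(-7, -15) = -7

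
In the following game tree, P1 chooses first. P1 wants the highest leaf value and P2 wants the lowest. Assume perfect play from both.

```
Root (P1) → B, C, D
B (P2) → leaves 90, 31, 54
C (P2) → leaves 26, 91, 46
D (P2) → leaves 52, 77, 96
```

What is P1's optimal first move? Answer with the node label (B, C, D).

B (P2): min(90, 31, 54) = 31
C (P2): min(26, 91, 46) = 26
D (P2): min(52, 77, 96) = 52
Root (P1): max(31, 26, 52) = 52
P1 picks the child with the highest value: D (value 52).

D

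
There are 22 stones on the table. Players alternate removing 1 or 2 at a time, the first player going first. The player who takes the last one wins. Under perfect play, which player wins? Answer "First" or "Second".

Positions where the player to move wins (W) vs loses (L):
i:   0  1  2  3  4  5  6  7  8  9 10 11 12 13 14 15 16 17 18 19 20 21 22
     L  W  W  L  W  W  L  W  W  L  W  W  L  W  W  L  W  W  L  W  W  L  W
Position 22 is W, so the first player wins.

First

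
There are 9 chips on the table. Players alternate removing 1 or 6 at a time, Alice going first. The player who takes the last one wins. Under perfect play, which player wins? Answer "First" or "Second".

Second

Mark each pile size as W (mover wins) or L (mover loses):
i:   0  1  2  3  4  5  6  7  8  9
     L  W  L  W  L  W  W  L  W  L
Position 9 is L, so the second player wins.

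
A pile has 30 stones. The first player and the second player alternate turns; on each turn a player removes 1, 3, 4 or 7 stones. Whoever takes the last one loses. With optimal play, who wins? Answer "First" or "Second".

First

Positions where the player to move wins (W) vs loses (L):
i:   0  1  2  3  4  5  6  7  8  9 10 11 12 13 14 15 16 17 18 19 20 21 22 23 24 25 26 27 28 29 30
     W  L  W  L  W  W  W  W  W  L  W  L  W  W  W  W  W  L  W  L  W  W  W  W  W  L  W  L  W  W  W
Position 30 is W, so the first player wins.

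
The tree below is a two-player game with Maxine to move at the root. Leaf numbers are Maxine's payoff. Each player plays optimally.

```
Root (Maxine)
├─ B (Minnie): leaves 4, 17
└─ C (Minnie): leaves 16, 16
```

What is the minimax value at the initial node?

B (Minnie): min(4, 17) = 4
C (Minnie): min(16, 16) = 16
Root (Maxine): max(4, 16) = 16

16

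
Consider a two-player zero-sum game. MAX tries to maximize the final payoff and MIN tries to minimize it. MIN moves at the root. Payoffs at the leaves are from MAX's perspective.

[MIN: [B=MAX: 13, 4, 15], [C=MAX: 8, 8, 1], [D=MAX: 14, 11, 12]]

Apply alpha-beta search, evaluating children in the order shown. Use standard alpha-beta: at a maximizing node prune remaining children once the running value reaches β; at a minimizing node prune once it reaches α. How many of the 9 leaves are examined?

B [α=-∞,β=+∞]: v=15
C [α=-∞,β=15]: v=8
D [α=-∞,β=8]: v=14 after child 1 ≥ β → β-cutoff, skip 2
Root [α=-∞,β=+∞]: v=8
Leaves evaluated: 7 of 9.

7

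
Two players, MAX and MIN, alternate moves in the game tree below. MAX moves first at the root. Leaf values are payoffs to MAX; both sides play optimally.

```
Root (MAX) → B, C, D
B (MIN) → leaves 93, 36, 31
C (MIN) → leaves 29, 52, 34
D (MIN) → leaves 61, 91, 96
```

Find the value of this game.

B (MIN): min(93, 36, 31) = 31
C (MIN): min(29, 52, 34) = 29
D (MIN): min(61, 91, 96) = 61
Root (MAX): max(31, 29, 61) = 61

61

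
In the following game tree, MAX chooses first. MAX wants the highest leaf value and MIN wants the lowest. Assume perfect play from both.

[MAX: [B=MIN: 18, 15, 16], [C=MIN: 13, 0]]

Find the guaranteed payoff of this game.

B (MIN): min(18, 15, 16) = 15
C (MIN): min(13, 0) = 0
Root (MAX): max(15, 0) = 15

15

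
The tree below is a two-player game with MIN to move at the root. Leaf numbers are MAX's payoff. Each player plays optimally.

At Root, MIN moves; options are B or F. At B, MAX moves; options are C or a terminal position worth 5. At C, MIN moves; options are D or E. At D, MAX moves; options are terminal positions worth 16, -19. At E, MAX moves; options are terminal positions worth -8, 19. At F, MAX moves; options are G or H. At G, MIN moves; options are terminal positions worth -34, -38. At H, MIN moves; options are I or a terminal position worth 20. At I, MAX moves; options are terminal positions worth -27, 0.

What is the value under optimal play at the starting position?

D (MAX): max(16, -19) = 16
E (MAX): max(-8, 19) = 19
C (MIN): min(16, 19) = 16
B (MAX): max(16, 5) = 16
G (MIN): min(-34, -38) = -38
I (MAX): max(-27, 0) = 0
H (MIN): min(0, 20) = 0
F (MAX): max(-38, 0) = 0
Root (MIN): min(16, 0) = 0

0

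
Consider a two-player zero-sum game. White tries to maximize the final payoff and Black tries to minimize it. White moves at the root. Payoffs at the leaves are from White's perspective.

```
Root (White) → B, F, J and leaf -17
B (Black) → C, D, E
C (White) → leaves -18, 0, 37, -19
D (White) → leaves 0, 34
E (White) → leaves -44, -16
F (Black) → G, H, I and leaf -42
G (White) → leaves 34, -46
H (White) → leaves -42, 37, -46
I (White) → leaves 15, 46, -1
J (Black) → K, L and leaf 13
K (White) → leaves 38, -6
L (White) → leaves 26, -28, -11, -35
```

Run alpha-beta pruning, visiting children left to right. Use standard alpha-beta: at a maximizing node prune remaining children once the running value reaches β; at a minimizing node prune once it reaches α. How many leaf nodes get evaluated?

C [α=-∞,β=+∞]: v=37
D [α=-∞,β=37]: v=34
E [α=-∞,β=34]: v=-16
B [α=-∞,β=+∞]: v=-16
G [α=-16,β=+∞]: v=34
H [α=-16,β=34]: v=37 after child 2 ≥ β → β-cutoff, skip 1
I [α=-16,β=34]: v=46 after child 2 ≥ β → β-cutoff, skip 1
F [α=-16,β=+∞]: v=-42
K [α=-16,β=+∞]: v=38
L [α=-16,β=38]: v=26
J [α=-16,β=+∞]: v=13
Root [α=-∞,β=+∞]: v=13
Leaves evaluated: 23 of 25.

23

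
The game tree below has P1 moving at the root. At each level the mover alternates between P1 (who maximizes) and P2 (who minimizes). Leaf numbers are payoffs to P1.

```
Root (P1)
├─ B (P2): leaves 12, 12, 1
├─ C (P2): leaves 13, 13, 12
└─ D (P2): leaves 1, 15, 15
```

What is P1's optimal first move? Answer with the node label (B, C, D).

C

B (P2): min(12, 12, 1) = 1
C (P2): min(13, 13, 12) = 12
D (P2): min(1, 15, 15) = 1
Root (P1): max(1, 12, 1) = 12
P1 picks the child with the highest value: C (value 12).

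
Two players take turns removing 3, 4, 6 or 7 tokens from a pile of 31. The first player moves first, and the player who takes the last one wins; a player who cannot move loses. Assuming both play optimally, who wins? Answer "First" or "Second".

Second

Compute winning (W) and losing (L) positions by backward induction:
i:   0  1  2  3  4  5  6  7  8  9 10 11 12 13 14 15 16 17 18 19 20 21 22 23 24 25 26 27 28 29 30 31
     L  L  L  W  W  W  W  W  W  W  L  L  L  W  W  W  W  W  W  W  L  L  L  W  W  W  W  W  W  W  L  L
Position 31 is L, so the second player wins.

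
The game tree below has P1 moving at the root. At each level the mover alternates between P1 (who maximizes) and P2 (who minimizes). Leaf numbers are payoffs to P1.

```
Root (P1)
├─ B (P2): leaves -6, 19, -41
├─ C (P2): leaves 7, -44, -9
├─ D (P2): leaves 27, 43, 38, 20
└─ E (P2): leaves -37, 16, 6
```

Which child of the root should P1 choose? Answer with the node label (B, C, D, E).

B (P2): min(-6, 19, -41) = -41
C (P2): min(7, -44, -9) = -44
D (P2): min(27, 43, 38, 20) = 20
E (P2): min(-37, 16, 6) = -37
Root (P1): max(-41, -44, 20, -37) = 20
P1 picks the child with the highest value: D (value 20).

D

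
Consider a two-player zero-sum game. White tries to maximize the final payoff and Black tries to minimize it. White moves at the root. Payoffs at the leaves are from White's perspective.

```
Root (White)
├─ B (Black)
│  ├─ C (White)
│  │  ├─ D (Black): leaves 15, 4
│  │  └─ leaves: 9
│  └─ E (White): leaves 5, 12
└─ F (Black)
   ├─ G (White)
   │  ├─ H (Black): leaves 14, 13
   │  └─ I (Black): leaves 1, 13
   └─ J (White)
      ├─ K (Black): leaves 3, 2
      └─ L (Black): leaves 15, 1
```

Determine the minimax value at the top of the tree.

D (Black): min(15, 4) = 4
C (White): max(4, 9) = 9
E (White): max(5, 12) = 12
B (Black): min(9, 12) = 9
H (Black): min(14, 13) = 13
I (Black): min(1, 13) = 1
G (White): max(13, 1) = 13
K (Black): min(3, 2) = 2
L (Black): min(15, 1) = 1
J (White): max(2, 1) = 2
F (Black): min(13, 2) = 2
Root (White): max(9, 2) = 9

9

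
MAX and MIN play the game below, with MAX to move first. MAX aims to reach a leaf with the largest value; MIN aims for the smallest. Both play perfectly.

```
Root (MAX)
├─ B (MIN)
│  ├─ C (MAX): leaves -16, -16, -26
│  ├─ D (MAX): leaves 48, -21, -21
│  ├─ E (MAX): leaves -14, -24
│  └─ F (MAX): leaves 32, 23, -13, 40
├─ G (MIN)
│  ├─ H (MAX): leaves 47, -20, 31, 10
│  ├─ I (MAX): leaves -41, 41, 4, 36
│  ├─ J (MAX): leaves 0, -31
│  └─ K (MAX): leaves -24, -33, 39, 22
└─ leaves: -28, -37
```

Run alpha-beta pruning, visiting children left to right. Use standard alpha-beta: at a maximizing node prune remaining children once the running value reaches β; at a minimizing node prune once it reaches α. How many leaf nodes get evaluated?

21

C [α=-∞,β=+∞]: v=-16
D [α=-∞,β=-16]: v=48 after child 1 ≥ β → β-cutoff, skip 2
E [α=-∞,β=-16]: v=-14 after child 1 ≥ β → β-cutoff, skip 1
F [α=-∞,β=-16]: v=32 after child 1 ≥ β → β-cutoff, skip 3
B [α=-∞,β=+∞]: v=-16
H [α=-16,β=+∞]: v=47
I [α=-16,β=47]: v=41
J [α=-16,β=41]: v=0
K [α=-16,β=0]: v=39 after child 3 ≥ β → β-cutoff, skip 1
G [α=-16,β=+∞]: v=0
Root [α=-∞,β=+∞]: v=0
Leaves evaluated: 21 of 28.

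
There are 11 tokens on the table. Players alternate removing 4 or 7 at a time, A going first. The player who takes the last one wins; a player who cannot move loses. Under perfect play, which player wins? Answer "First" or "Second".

Second

Mark each pile size as W (mover wins) or L (mover loses):
i:   0  1  2  3  4  5  6  7  8  9 10 11
     L  L  L  L  W  W  W  W  W  W  W  L
Position 11 is L, so the second player wins.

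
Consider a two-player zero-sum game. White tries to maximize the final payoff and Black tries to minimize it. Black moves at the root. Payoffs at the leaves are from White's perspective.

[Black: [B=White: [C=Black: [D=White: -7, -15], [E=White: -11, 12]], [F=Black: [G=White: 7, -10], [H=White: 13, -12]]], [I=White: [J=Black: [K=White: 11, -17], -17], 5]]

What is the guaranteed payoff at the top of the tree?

5

D (White): max(-7, -15) = -7
E (White): max(-11, 12) = 12
C (Black): min(-7, 12) = -7
G (White): max(7, -10) = 7
H (White): max(13, -12) = 13
F (Black): min(7, 13) = 7
B (White): max(-7, 7) = 7
K (White): max(11, -17) = 11
J (Black): min(11, -17) = -17
I (White): max(-17, 5) = 5
Root (Black): min(7, 5) = 5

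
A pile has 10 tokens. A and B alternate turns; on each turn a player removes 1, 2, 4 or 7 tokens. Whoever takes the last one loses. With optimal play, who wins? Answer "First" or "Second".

Compute winning (W) and losing (L) positions by backward induction:
i:   0  1  2  3  4  5  6  7  8  9 10
     W  L  W  W  L  W  W  L  W  W  L
Position 10 is L, so the second player wins.

Second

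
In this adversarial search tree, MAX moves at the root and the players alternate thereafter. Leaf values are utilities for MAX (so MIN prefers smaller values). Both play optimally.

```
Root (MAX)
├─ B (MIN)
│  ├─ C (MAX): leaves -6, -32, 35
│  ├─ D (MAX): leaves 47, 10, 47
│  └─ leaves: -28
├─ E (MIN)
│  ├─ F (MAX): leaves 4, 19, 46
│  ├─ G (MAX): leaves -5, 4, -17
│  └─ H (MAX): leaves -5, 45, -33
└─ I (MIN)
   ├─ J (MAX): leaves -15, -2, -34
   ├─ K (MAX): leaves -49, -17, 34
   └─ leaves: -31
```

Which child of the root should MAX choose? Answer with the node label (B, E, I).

C (MAX): max(-6, -32, 35) = 35
D (MAX): max(47, 10, 47) = 47
B (MIN): min(35, 47, -28) = -28
F (MAX): max(4, 19, 46) = 46
G (MAX): max(-5, 4, -17) = 4
H (MAX): max(-5, 45, -33) = 45
E (MIN): min(46, 4, 45) = 4
J (MAX): max(-15, -2, -34) = -2
K (MAX): max(-49, -17, 34) = 34
I (MIN): min(-2, 34, -31) = -31
Root (MAX): max(-28, 4, -31) = 4
MAX picks the child with the highest value: E (value 4).

E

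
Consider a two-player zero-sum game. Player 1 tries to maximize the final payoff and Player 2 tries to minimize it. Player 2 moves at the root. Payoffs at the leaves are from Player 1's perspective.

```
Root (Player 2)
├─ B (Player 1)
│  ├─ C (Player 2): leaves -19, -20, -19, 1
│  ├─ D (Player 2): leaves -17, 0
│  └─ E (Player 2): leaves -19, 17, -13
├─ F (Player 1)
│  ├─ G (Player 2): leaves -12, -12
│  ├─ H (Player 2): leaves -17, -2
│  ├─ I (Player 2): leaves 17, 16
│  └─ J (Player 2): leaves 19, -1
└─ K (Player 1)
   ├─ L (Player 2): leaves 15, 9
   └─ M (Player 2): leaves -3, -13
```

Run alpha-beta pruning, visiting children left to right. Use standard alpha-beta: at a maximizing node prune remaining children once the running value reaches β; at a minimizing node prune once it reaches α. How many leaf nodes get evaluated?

11

C [α=-∞,β=+∞]: v=-20
D [α=-20,β=+∞]: v=-17
E [α=-17,β=+∞]: v=-19 after child 1 ≤ α → α-cutoff, skip 2
B [α=-∞,β=+∞]: v=-17
G [α=-∞,β=-17]: v=-12
F [α=-∞,β=-17]: v=-12 after child 1 ≥ β → β-cutoff, skip 3
L [α=-∞,β=-17]: v=9
K [α=-∞,β=-17]: v=9 after child 1 ≥ β → β-cutoff, skip 1
Root [α=-∞,β=+∞]: v=-17
Leaves evaluated: 11 of 21.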